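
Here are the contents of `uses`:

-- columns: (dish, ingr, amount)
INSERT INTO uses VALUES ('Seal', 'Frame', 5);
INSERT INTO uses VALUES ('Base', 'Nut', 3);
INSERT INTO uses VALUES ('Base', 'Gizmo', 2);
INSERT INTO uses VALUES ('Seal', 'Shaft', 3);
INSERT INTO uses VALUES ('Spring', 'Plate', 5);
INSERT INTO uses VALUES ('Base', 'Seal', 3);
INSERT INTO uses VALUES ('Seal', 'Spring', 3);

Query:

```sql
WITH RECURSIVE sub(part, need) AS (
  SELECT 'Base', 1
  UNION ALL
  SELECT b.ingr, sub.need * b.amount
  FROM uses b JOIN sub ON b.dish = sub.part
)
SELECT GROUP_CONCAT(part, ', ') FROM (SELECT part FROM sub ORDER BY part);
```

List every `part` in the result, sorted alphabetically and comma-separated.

Base: (Base, need=1).
Iteration 1: components of {Base} -> Gizmo = 1*2 = 2, Nut = 1*3 = 3, Seal = 1*3 = 3.
Iteration 2: components of {Gizmo,Nut,Seal} -> Frame = 3*5 = 15, Shaft = 3*3 = 9, Spring = 3*3 = 9.
Iteration 3: components of {Frame,Shaft,Spring} -> Plate = 9*5 = 45.
Iteration 4: no further components; recursion stops.

Base, Frame, Gizmo, Nut, Plate, Seal, Shaft, Spring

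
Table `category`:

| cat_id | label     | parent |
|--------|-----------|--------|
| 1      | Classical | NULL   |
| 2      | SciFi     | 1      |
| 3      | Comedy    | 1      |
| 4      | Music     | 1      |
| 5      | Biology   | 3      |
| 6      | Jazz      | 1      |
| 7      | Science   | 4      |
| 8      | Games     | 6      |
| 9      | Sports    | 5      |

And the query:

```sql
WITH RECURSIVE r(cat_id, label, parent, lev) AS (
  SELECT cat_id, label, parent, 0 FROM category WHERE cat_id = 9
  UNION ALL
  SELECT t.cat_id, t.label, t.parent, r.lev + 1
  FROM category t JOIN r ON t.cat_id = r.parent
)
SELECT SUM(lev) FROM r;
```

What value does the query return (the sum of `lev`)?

6

Base: cat_id=9 (Sports), parent=5, lev 0.
Iteration 1: join on cat_id=5 -> Biology (id 5, parent=3, lev 1).
Iteration 2: join on cat_id=3 -> Comedy (id 3, parent=1, lev 2).
Iteration 3: join on cat_id=1 -> Classical (id 1, parent=NULL, lev 3).
Iteration 4: parent is NULL; no match; recursion stops.
SUM(lev) = 0 + 1 + 2 + 3 = 6.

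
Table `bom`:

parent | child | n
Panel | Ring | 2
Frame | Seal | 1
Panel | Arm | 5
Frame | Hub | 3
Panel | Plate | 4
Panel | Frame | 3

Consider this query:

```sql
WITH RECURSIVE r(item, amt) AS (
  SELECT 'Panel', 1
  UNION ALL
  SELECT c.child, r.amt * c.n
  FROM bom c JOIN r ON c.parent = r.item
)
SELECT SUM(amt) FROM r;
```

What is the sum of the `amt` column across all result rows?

27

Base: (Panel, amt=1).
Iteration 1: components of {Panel} -> Arm = 1*5 = 5, Frame = 1*3 = 3, Plate = 1*4 = 4, Ring = 1*2 = 2.
Iteration 2: components of {Arm,Frame,Plate,Ring} -> Hub = 3*3 = 9, Seal = 3*1 = 3.
Iteration 3: no further components; recursion stops.
SUM(amt) = 1 + 3 + 4 + 2 + 5 + 3 + 9 = 27.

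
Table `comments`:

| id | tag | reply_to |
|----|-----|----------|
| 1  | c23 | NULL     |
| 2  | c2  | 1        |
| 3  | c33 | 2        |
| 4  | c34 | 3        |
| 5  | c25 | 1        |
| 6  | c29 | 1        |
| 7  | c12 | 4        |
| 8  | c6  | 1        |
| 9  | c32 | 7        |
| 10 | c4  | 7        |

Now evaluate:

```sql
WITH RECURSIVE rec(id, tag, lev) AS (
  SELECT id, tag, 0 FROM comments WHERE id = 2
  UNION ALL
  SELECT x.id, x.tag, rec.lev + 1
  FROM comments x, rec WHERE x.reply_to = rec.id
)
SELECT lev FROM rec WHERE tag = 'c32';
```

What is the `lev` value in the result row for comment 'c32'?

Base: id=2 (c2) at lev 0.
Iteration 1: rows with reply_to in {2} -> c33 (id 3, lev 1).
Iteration 2: rows with reply_to in {3} -> c34 (id 4, lev 2).
Iteration 3: rows with reply_to in {4} -> c12 (id 7, lev 3).
Iteration 4: rows with reply_to in {7} -> c32 (id 9, lev 4), c4 (id 10, lev 4).
Iteration 5: no rows with reply_to in {9,10}; recursion stops.

4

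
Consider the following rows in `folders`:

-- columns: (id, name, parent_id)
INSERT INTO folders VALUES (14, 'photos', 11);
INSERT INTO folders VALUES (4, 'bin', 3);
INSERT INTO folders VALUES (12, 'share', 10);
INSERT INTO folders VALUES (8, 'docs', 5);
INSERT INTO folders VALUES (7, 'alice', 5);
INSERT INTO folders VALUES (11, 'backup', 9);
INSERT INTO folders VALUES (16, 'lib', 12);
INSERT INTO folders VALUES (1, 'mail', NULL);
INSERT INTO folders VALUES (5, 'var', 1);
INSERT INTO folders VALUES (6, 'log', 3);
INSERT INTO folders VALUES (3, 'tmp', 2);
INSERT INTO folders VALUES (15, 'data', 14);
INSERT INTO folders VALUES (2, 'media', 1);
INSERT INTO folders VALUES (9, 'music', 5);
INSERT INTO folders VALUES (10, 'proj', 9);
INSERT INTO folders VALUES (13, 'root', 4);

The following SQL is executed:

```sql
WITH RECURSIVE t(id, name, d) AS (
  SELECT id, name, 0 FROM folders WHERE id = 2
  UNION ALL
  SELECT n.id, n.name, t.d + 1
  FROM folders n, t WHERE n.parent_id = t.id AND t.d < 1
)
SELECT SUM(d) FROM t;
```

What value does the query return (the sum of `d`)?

Base: id=2 (media) at d 0.
Iteration 1: rows with parent_id in {2} -> tmp (id 3, d 1).
Iteration 2: d < 1 fails for all current rows; recursion stops.
SUM(d) = 0 + 1 = 1.

1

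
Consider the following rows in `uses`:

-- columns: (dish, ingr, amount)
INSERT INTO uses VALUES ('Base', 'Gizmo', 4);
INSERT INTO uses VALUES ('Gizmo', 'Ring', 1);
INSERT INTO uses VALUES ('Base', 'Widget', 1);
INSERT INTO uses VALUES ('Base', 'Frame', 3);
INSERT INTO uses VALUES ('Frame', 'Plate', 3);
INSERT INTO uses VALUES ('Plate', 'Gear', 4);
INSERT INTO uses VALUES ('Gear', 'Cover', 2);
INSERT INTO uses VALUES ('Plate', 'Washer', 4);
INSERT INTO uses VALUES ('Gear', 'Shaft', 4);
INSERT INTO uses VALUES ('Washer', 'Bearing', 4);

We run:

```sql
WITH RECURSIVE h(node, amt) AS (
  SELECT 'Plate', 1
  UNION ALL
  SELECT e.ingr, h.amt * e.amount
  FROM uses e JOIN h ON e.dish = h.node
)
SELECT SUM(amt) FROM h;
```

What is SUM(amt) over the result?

Base: (Plate, amt=1).
Iteration 1: components of {Plate} -> Gear = 1*4 = 4, Washer = 1*4 = 4.
Iteration 2: components of {Gear,Washer} -> Bearing = 4*4 = 16, Cover = 4*2 = 8, Shaft = 4*4 = 16.
Iteration 3: no further components; recursion stops.
SUM(amt) = 1 + 4 + 4 + 8 + 16 + 16 = 49.

49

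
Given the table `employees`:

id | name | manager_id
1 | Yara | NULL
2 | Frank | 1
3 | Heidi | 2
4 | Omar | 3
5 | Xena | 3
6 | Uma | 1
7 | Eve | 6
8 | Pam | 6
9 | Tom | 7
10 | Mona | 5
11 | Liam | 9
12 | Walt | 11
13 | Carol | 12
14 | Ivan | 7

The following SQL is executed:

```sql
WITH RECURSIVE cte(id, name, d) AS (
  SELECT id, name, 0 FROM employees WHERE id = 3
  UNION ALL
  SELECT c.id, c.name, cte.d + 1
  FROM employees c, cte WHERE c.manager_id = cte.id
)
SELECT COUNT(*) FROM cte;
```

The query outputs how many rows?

Base: id=3 (Heidi) at d 0.
Iteration 1: rows with manager_id in {3} -> Omar (id 4, d 1), Xena (id 5, d 1).
Iteration 2: rows with manager_id in {4,5} -> Mona (id 10, d 2).
Iteration 3: no rows with manager_id in {10}; recursion stops.
Total rows emitted: 4.

4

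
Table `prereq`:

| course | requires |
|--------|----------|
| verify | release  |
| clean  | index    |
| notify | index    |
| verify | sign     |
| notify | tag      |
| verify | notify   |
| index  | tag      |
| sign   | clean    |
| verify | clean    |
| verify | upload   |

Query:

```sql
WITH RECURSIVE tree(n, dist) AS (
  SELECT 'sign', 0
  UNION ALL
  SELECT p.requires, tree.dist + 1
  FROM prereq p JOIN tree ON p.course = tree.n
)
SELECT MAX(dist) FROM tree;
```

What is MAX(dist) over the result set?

Base: (sign, dist=0).
Iteration 1: edges from {sign} -> (clean, dist=1).
Iteration 2: edges from {clean} -> (index, dist=2).
Iteration 3: edges from {index} -> (tag, dist=3).
Iteration 4: no outgoing edges from {tag}; recursion stops.
dist values: 0, 1, 2, 3; the maximum is 3.

3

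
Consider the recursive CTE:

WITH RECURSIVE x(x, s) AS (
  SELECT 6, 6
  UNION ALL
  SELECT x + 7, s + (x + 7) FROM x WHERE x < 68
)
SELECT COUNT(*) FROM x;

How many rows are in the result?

10

Base: x=6, s=6.
Iteration 1: 6 < 68 holds -> x = 6 + 7 = 13, s = 6 + 13 = 19.
Iteration 2: 13 < 68 holds -> x = 13 + 7 = 20, s = 19 + 20 = 39.
Iteration 3: 20 < 68 holds -> x = 20 + 7 = 27, s = 39 + 27 = 66.
Iteration 4: 27 < 68 holds -> x = 27 + 7 = 34, s = 66 + 34 = 100.
Iteration 5: 34 < 68 holds -> x = 34 + 7 = 41, s = 100 + 41 = 141.
Iteration 6: 41 < 68 holds -> x = 41 + 7 = 48, s = 141 + 48 = 189.
Iteration 7: 48 < 68 holds -> x = 48 + 7 = 55, s = 189 + 55 = 244.
Iteration 8: 55 < 68 holds -> x = 55 + 7 = 62, s = 244 + 62 = 306.
Iteration 9: 62 < 68 holds -> x = 62 + 7 = 69, s = 306 + 69 = 375.
Iteration 10: 69 < 68 fails; recursion stops.
Total rows emitted: 10.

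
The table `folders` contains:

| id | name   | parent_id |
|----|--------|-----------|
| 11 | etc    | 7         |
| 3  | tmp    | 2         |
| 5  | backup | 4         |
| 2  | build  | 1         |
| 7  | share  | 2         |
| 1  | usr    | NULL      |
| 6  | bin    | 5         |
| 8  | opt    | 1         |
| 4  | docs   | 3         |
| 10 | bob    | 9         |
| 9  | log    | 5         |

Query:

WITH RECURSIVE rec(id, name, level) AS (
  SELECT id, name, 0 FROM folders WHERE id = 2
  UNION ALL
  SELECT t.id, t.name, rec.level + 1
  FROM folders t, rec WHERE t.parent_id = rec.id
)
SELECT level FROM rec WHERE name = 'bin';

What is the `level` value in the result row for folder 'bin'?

Base: id=2 (build) at level 0.
Iteration 1: rows with parent_id in {2} -> tmp (id 3, level 1), share (id 7, level 1).
Iteration 2: rows with parent_id in {3,7} -> docs (id 4, level 2), etc (id 11, level 2).
Iteration 3: rows with parent_id in {4,11} -> backup (id 5, level 3).
Iteration 4: rows with parent_id in {5} -> bin (id 6, level 4), log (id 9, level 4).
Iteration 5: rows with parent_id in {6,9} -> bob (id 10, level 5).
Iteration 6: no rows with parent_id in {10}; recursion stops.

4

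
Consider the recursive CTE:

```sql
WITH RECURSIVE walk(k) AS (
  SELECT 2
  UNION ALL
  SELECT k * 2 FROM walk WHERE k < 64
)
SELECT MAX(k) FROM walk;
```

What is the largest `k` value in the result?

Base: k=2.
Iteration 1: 2 < 64 holds -> k = 2 * 2 = 4.
Iteration 2: 4 < 64 holds -> k = 4 * 2 = 8.
Iteration 3: 8 < 64 holds -> k = 8 * 2 = 16.
Iteration 4: 16 < 64 holds -> k = 16 * 2 = 32.
Iteration 5: 32 < 64 holds -> k = 32 * 2 = 64.
Iteration 6: 64 < 64 fails; recursion stops.
k values: 2, 4, 8, 16, 32, 64; the maximum is 64.

64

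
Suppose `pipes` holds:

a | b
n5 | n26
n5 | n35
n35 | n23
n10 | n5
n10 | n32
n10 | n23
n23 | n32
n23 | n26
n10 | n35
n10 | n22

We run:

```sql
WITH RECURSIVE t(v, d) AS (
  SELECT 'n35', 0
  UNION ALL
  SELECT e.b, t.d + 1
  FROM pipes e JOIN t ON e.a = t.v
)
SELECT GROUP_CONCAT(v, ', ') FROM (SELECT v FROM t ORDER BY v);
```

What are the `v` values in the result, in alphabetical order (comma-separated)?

Base: (n35, d=0).
Iteration 1: edges from {n35} -> (n23, d=1).
Iteration 2: edges from {n23} -> (n26, d=2), (n32, d=2).
Iteration 3: no outgoing edges from {n26,n32}; recursion stops.

n23, n26, n32, n35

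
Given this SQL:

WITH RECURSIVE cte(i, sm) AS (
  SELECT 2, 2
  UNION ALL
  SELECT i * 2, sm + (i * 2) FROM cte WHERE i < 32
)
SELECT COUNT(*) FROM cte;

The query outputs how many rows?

5

Base: i=2, sm=2.
Iteration 1: 2 < 32 holds -> i = 2 * 2 = 4, sm = 2 + 4 = 6.
Iteration 2: 4 < 32 holds -> i = 4 * 2 = 8, sm = 6 + 8 = 14.
Iteration 3: 8 < 32 holds -> i = 8 * 2 = 16, sm = 14 + 16 = 30.
Iteration 4: 16 < 32 holds -> i = 16 * 2 = 32, sm = 30 + 32 = 62.
Iteration 5: 32 < 32 fails; recursion stops.
Total rows emitted: 5.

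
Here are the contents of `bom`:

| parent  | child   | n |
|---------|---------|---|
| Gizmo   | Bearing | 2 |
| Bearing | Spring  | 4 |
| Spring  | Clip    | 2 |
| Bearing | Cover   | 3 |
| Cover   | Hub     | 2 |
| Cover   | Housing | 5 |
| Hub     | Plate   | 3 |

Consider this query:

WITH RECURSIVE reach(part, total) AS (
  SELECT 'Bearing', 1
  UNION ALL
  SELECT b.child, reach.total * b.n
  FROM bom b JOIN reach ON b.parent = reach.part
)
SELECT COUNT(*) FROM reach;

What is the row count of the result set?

7

Base: (Bearing, total=1).
Iteration 1: components of {Bearing} -> Cover = 1*3 = 3, Spring = 1*4 = 4.
Iteration 2: components of {Cover,Spring} -> Clip = 4*2 = 8, Housing = 3*5 = 15, Hub = 3*2 = 6.
Iteration 3: components of {Clip,Housing,Hub} -> Plate = 6*3 = 18.
Iteration 4: no further components; recursion stops.
Total rows emitted: 7.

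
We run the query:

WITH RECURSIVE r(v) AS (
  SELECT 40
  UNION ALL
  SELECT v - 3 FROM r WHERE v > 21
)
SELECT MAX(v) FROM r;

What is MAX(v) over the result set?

Base: v=40.
Iteration 1: 40 > 21 holds -> v = 40 - 3 = 37.
Iteration 2: 37 > 21 holds -> v = 37 - 3 = 34.
Iteration 3: 34 > 21 holds -> v = 34 - 3 = 31.
Iteration 4: 31 > 21 holds -> v = 31 - 3 = 28.
Iteration 5: 28 > 21 holds -> v = 28 - 3 = 25.
Iteration 6: 25 > 21 holds -> v = 25 - 3 = 22.
Iteration 7: 22 > 21 holds -> v = 22 - 3 = 19.
Iteration 8: 19 > 21 fails; recursion stops.
v values: 40, 37, 34, 31, 28, 25, 22, 19; the maximum is 40.

40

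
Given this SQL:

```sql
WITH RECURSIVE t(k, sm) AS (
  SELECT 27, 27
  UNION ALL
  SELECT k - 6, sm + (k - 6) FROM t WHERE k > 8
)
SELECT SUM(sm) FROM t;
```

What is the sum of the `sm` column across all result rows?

285

Base: k=27, sm=27.
Iteration 1: 27 > 8 holds -> k = 27 - 6 = 21, sm = 27 + 21 = 48.
Iteration 2: 21 > 8 holds -> k = 21 - 6 = 15, sm = 48 + 15 = 63.
Iteration 3: 15 > 8 holds -> k = 15 - 6 = 9, sm = 63 + 9 = 72.
Iteration 4: 9 > 8 holds -> k = 9 - 6 = 3, sm = 72 + 3 = 75.
Iteration 5: 3 > 8 fails; recursion stops.
SUM(sm) = 27 + 48 + 63 + 72 + 75 = 285.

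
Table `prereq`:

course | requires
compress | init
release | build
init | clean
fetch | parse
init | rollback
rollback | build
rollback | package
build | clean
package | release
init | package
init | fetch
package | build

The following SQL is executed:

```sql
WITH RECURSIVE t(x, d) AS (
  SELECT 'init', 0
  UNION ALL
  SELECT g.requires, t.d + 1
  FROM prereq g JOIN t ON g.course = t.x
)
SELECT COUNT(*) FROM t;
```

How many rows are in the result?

Base: (init, d=0).
Iteration 1: edges from {init} -> (clean, d=1), (fetch, d=1), (package, d=1), (rollback, d=1).
Iteration 2: edges from {clean,fetch,package,rollback} -> (build, d=2) x2, (package, d=2), (parse, d=2), (release, d=2). [UNION ALL keeps all 5 new rows, including repeats]
Iteration 3: edges from {build,package,parse,release} -> (build, d=3) x2, (clean, d=3) x2, (release, d=3). [UNION ALL keeps all 5 new rows, including repeats]
Iteration 4: edges from {build,clean,release} -> (build, d=4), (clean, d=4) x2. [UNION ALL keeps all 3 new rows, including repeats]
Iteration 5: edges from {build,clean} -> (clean, d=5).
Iteration 6: no outgoing edges from {clean}; recursion stops.
Total rows emitted: 19.

19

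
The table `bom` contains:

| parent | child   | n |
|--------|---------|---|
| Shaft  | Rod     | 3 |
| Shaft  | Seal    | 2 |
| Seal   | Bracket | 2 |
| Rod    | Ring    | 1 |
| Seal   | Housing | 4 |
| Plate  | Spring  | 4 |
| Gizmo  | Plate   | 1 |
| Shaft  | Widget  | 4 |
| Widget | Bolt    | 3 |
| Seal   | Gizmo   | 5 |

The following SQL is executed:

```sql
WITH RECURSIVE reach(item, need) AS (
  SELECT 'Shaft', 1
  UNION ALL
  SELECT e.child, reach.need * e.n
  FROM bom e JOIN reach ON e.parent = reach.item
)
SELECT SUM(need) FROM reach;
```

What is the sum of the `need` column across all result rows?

97

Base: (Shaft, need=1).
Iteration 1: components of {Shaft} -> Rod = 1*3 = 3, Seal = 1*2 = 2, Widget = 1*4 = 4.
Iteration 2: components of {Rod,Seal,Widget} -> Bolt = 4*3 = 12, Bracket = 2*2 = 4, Gizmo = 2*5 = 10, Housing = 2*4 = 8, Ring = 3*1 = 3.
Iteration 3: components of {Bolt,Bracket,Gizmo,Housing,Ring} -> Plate = 10*1 = 10.
Iteration 4: components of {Plate} -> Spring = 10*4 = 40.
Iteration 5: no further components; recursion stops.
SUM(need) = 1 + 3 + 2 + 4 + 3 + 10 + 4 + 8 + 12 + 10 + 40 = 97.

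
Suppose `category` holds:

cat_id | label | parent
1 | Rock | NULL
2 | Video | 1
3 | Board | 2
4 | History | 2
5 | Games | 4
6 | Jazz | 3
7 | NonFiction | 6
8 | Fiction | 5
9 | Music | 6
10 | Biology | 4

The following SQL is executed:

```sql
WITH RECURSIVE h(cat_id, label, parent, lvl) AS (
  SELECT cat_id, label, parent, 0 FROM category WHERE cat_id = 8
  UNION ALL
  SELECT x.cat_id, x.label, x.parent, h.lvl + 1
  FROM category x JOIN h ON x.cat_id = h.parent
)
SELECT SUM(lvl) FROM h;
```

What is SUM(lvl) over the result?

Base: cat_id=8 (Fiction), parent=5, lvl 0.
Iteration 1: join on cat_id=5 -> Games (id 5, parent=4, lvl 1).
Iteration 2: join on cat_id=4 -> History (id 4, parent=2, lvl 2).
Iteration 3: join on cat_id=2 -> Video (id 2, parent=1, lvl 3).
Iteration 4: join on cat_id=1 -> Rock (id 1, parent=NULL, lvl 4).
Iteration 5: parent is NULL; no match; recursion stops.
SUM(lvl) = 0 + 1 + 2 + 3 + 4 = 10.

10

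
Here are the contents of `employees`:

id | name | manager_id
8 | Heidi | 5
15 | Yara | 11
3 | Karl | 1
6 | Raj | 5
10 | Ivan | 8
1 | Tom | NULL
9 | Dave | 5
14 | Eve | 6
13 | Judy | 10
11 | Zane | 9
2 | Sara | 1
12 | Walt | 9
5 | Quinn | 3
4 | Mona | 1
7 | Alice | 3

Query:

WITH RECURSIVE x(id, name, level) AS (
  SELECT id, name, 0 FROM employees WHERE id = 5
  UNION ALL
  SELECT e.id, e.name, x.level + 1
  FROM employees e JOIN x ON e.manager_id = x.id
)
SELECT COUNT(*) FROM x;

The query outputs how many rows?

Base: id=5 (Quinn) at level 0.
Iteration 1: rows with manager_id in {5} -> Raj (id 6, level 1), Heidi (id 8, level 1), Dave (id 9, level 1).
Iteration 2: rows with manager_id in {6,8,9} -> Ivan (id 10, level 2), Zane (id 11, level 2), Walt (id 12, level 2), Eve (id 14, level 2).
Iteration 3: rows with manager_id in {10,11,12,14} -> Judy (id 13, level 3), Yara (id 15, level 3).
Iteration 4: no rows with manager_id in {13,15}; recursion stops.
Total rows emitted: 10.

10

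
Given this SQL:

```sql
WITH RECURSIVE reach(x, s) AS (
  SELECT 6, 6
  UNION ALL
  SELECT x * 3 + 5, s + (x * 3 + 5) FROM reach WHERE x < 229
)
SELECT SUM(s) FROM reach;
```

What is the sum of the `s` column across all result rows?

1484

Base: x=6, s=6.
Iteration 1: 6 < 229 holds -> x = 6 * 3 + 5 = 23, s = 6 + 23 = 29.
Iteration 2: 23 < 229 holds -> x = 23 * 3 + 5 = 74, s = 29 + 74 = 103.
Iteration 3: 74 < 229 holds -> x = 74 * 3 + 5 = 227, s = 103 + 227 = 330.
Iteration 4: 227 < 229 holds -> x = 227 * 3 + 5 = 686, s = 330 + 686 = 1016.
Iteration 5: 686 < 229 fails; recursion stops.
SUM(s) = 6 + 29 + 103 + 330 + 1016 = 1484.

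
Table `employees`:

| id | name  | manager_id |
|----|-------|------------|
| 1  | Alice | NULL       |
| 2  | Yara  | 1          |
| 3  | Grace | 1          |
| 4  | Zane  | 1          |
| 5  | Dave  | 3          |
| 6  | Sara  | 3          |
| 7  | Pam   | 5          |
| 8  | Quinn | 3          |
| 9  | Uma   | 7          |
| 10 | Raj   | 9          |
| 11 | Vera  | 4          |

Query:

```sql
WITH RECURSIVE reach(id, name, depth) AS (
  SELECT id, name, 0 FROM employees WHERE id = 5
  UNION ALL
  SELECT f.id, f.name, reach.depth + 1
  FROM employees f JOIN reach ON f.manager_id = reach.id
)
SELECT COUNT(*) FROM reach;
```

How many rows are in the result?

Base: id=5 (Dave) at depth 0.
Iteration 1: rows with manager_id in {5} -> Pam (id 7, depth 1).
Iteration 2: rows with manager_id in {7} -> Uma (id 9, depth 2).
Iteration 3: rows with manager_id in {9} -> Raj (id 10, depth 3).
Iteration 4: no rows with manager_id in {10}; recursion stops.
Total rows emitted: 4.

4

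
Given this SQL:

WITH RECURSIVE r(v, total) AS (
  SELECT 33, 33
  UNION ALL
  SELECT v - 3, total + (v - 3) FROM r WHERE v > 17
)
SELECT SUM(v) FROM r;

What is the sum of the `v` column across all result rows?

168

Base: v=33, total=33.
Iteration 1: 33 > 17 holds -> v = 33 - 3 = 30, total = 33 + 30 = 63.
Iteration 2: 30 > 17 holds -> v = 30 - 3 = 27, total = 63 + 27 = 90.
Iteration 3: 27 > 17 holds -> v = 27 - 3 = 24, total = 90 + 24 = 114.
Iteration 4: 24 > 17 holds -> v = 24 - 3 = 21, total = 114 + 21 = 135.
Iteration 5: 21 > 17 holds -> v = 21 - 3 = 18, total = 135 + 18 = 153.
Iteration 6: 18 > 17 holds -> v = 18 - 3 = 15, total = 153 + 15 = 168.
Iteration 7: 15 > 17 fails; recursion stops.
SUM(v) = 33 + 30 + 27 + 24 + 21 + 18 + 15 = 168.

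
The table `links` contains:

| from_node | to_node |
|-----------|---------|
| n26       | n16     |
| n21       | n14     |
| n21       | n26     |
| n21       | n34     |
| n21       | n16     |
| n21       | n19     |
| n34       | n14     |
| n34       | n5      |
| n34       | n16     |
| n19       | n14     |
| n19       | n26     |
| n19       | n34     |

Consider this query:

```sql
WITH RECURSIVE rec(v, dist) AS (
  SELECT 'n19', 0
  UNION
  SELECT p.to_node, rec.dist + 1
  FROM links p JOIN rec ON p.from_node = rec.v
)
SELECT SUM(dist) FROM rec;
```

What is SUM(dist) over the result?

9

Base: (n19, dist=0).
Iteration 1: edges from {n19} -> (n14, dist=1), (n26, dist=1), (n34, dist=1).
Iteration 2: edges from {n14,n26,n34} -> (n14, dist=2), (n16, dist=2), (n5, dist=2). [UNION drops 1 duplicate row(s)]
Iteration 3: no outgoing edges from {n14,n16,n5}; recursion stops.
SUM(dist) = 0 + 1 + 1 + 1 + 2 + 2 + 2 = 9.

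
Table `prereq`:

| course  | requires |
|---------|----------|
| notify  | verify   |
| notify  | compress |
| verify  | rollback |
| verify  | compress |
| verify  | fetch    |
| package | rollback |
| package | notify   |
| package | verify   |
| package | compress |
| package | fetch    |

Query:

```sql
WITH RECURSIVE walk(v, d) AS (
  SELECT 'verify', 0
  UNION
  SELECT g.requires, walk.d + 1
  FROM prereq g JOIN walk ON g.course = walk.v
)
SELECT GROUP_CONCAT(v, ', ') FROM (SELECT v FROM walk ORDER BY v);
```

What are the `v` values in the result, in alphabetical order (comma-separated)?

compress, fetch, rollback, verify

Base: (verify, d=0).
Iteration 1: edges from {verify} -> (compress, d=1), (fetch, d=1), (rollback, d=1).
Iteration 2: no outgoing edges from {compress,fetch,rollback}; recursion stops.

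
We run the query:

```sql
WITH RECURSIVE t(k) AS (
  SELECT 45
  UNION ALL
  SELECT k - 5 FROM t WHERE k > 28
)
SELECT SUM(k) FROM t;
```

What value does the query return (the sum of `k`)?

175

Base: k=45.
Iteration 1: 45 > 28 holds -> k = 45 - 5 = 40.
Iteration 2: 40 > 28 holds -> k = 40 - 5 = 35.
Iteration 3: 35 > 28 holds -> k = 35 - 5 = 30.
Iteration 4: 30 > 28 holds -> k = 30 - 5 = 25.
Iteration 5: 25 > 28 fails; recursion stops.
SUM(k) = 45 + 40 + 35 + 30 + 25 = 175.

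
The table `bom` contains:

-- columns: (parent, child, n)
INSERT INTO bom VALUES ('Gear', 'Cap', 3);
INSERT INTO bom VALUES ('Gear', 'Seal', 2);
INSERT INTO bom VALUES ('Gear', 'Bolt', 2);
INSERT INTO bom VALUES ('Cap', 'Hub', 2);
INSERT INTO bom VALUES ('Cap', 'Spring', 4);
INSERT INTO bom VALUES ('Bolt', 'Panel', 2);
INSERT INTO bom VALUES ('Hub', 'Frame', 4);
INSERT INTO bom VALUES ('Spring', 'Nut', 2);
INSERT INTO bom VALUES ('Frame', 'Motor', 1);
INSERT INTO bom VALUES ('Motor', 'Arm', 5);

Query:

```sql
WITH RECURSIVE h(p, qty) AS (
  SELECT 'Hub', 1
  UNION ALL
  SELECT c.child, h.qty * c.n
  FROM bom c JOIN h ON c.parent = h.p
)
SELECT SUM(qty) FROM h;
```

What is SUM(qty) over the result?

Base: (Hub, qty=1).
Iteration 1: components of {Hub} -> Frame = 1*4 = 4.
Iteration 2: components of {Frame} -> Motor = 4*1 = 4.
Iteration 3: components of {Motor} -> Arm = 4*5 = 20.
Iteration 4: no further components; recursion stops.
SUM(qty) = 1 + 4 + 4 + 20 = 29.

29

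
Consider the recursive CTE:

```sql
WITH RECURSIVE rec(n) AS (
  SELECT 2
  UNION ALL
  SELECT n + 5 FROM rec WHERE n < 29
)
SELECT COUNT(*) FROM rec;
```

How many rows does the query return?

7

Base: n=2.
Iteration 1: 2 < 29 holds -> n = 2 + 5 = 7.
Iteration 2: 7 < 29 holds -> n = 7 + 5 = 12.
Iteration 3: 12 < 29 holds -> n = 12 + 5 = 17.
Iteration 4: 17 < 29 holds -> n = 17 + 5 = 22.
Iteration 5: 22 < 29 holds -> n = 22 + 5 = 27.
Iteration 6: 27 < 29 holds -> n = 27 + 5 = 32.
Iteration 7: 32 < 29 fails; recursion stops.
Total rows emitted: 7.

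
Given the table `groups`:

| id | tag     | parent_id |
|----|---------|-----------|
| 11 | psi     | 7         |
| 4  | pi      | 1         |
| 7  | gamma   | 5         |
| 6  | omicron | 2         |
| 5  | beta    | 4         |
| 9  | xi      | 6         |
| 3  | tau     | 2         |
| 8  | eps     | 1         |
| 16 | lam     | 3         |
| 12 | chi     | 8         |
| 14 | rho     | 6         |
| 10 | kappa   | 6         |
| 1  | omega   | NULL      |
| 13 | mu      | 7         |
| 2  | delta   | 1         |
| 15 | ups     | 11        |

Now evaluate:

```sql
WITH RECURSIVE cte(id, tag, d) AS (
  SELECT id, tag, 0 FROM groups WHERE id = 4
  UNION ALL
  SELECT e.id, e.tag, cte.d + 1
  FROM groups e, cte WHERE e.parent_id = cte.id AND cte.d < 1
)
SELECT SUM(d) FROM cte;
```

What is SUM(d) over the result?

1

Base: id=4 (pi) at d 0.
Iteration 1: rows with parent_id in {4} -> beta (id 5, d 1).
Iteration 2: d < 1 fails for all current rows; recursion stops.
SUM(d) = 0 + 1 = 1.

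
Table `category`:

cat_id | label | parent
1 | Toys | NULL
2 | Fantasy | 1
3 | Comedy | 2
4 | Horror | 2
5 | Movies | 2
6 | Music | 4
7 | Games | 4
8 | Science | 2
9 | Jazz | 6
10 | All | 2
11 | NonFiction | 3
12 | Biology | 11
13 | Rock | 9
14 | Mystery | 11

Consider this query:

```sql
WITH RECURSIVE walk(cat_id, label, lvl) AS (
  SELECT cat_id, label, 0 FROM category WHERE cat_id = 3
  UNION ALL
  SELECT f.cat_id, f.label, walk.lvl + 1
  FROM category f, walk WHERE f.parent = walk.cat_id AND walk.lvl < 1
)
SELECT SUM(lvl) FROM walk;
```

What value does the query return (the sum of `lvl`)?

1

Base: cat_id=3 (Comedy) at lvl 0.
Iteration 1: rows with parent in {3} -> NonFiction (id 11, lvl 1).
Iteration 2: lvl < 1 fails for all current rows; recursion stops.
SUM(lvl) = 0 + 1 = 1.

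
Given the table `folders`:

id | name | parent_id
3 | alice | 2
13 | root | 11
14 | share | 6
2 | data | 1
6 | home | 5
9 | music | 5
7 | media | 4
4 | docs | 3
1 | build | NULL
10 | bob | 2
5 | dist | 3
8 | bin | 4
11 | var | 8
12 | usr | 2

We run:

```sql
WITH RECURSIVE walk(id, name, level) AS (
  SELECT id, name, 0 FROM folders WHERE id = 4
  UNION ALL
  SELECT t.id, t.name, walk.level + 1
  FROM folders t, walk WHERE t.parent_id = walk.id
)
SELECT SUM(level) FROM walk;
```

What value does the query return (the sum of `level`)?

Base: id=4 (docs) at level 0.
Iteration 1: rows with parent_id in {4} -> media (id 7, level 1), bin (id 8, level 1).
Iteration 2: rows with parent_id in {7,8} -> var (id 11, level 2).
Iteration 3: rows with parent_id in {11} -> root (id 13, level 3).
Iteration 4: no rows with parent_id in {13}; recursion stops.
SUM(level) = 0 + 1 + 1 + 2 + 3 = 7.

7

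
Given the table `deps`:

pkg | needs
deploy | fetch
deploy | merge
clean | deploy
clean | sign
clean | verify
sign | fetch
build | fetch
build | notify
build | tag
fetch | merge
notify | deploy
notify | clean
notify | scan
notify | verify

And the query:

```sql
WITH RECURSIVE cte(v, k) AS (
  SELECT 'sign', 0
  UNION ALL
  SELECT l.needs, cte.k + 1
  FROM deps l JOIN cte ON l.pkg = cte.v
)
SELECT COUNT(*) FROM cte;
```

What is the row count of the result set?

Base: (sign, k=0).
Iteration 1: edges from {sign} -> (fetch, k=1).
Iteration 2: edges from {fetch} -> (merge, k=2).
Iteration 3: no outgoing edges from {merge}; recursion stops.
Total rows emitted: 3.

3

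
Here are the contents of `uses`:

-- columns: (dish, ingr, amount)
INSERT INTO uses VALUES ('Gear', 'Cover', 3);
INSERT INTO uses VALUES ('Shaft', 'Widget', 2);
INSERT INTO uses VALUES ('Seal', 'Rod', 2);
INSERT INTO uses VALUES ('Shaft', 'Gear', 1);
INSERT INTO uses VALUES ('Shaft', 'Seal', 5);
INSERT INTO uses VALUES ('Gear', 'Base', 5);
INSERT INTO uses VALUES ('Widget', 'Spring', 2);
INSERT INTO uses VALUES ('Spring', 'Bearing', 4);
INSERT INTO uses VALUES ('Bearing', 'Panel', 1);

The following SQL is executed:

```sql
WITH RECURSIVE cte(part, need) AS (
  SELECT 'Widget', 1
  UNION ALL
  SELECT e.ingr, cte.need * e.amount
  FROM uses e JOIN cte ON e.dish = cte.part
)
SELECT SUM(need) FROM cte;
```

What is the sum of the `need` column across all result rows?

19

Base: (Widget, need=1).
Iteration 1: components of {Widget} -> Spring = 1*2 = 2.
Iteration 2: components of {Spring} -> Bearing = 2*4 = 8.
Iteration 3: components of {Bearing} -> Panel = 8*1 = 8.
Iteration 4: no further components; recursion stops.
SUM(need) = 1 + 2 + 8 + 8 = 19.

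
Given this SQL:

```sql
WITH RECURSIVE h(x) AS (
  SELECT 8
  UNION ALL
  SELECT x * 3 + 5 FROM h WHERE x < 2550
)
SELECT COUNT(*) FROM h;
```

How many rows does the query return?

7

Base: x=8.
Iteration 1: 8 < 2550 holds -> x = 8 * 3 + 5 = 29.
Iteration 2: 29 < 2550 holds -> x = 29 * 3 + 5 = 92.
Iteration 3: 92 < 2550 holds -> x = 92 * 3 + 5 = 281.
Iteration 4: 281 < 2550 holds -> x = 281 * 3 + 5 = 848.
Iteration 5: 848 < 2550 holds -> x = 848 * 3 + 5 = 2549.
Iteration 6: 2549 < 2550 holds -> x = 2549 * 3 + 5 = 7652.
Iteration 7: 7652 < 2550 fails; recursion stops.
Total rows emitted: 7.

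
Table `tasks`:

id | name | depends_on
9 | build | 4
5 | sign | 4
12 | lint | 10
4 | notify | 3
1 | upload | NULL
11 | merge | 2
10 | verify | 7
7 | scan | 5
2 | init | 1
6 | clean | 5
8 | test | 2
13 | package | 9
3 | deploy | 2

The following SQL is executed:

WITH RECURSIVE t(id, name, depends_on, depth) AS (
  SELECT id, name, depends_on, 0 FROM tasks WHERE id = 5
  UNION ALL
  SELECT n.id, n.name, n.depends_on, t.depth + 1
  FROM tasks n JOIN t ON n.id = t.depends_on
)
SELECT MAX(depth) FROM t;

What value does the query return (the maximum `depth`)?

4

Base: id=5 (sign), depends_on=4, depth 0.
Iteration 1: join on id=4 -> notify (id 4, depends_on=3, depth 1).
Iteration 2: join on id=3 -> deploy (id 3, depends_on=2, depth 2).
Iteration 3: join on id=2 -> init (id 2, depends_on=1, depth 3).
Iteration 4: join on id=1 -> upload (id 1, depends_on=NULL, depth 4).
Iteration 5: depends_on is NULL; no match; recursion stops.
depth values: 0, 1, 2, 3, 4; the maximum is 4.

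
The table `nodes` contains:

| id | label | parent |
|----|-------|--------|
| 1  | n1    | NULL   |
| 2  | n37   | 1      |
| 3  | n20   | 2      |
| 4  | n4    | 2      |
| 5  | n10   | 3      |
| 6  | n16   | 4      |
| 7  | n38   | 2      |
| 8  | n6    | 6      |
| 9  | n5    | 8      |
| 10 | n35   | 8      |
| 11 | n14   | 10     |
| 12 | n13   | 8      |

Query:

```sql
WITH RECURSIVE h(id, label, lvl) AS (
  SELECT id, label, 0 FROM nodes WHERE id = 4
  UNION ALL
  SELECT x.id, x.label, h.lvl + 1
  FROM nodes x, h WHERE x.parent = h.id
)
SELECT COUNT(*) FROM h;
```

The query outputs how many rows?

Base: id=4 (n4) at lvl 0.
Iteration 1: rows with parent in {4} -> n16 (id 6, lvl 1).
Iteration 2: rows with parent in {6} -> n6 (id 8, lvl 2).
Iteration 3: rows with parent in {8} -> n5 (id 9, lvl 3), n35 (id 10, lvl 3), n13 (id 12, lvl 3).
Iteration 4: rows with parent in {9,10,12} -> n14 (id 11, lvl 4).
Iteration 5: no rows with parent in {11}; recursion stops.
Total rows emitted: 7.

7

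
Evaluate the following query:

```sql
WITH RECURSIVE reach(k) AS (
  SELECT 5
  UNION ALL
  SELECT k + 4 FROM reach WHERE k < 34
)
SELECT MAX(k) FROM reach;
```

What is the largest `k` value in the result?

Base: k=5.
Iteration 1: 5 < 34 holds -> k = 5 + 4 = 9.
Iteration 2: 9 < 34 holds -> k = 9 + 4 = 13.
Iteration 3: 13 < 34 holds -> k = 13 + 4 = 17.
Iteration 4: 17 < 34 holds -> k = 17 + 4 = 21.
Iteration 5: 21 < 34 holds -> k = 21 + 4 = 25.
Iteration 6: 25 < 34 holds -> k = 25 + 4 = 29.
Iteration 7: 29 < 34 holds -> k = 29 + 4 = 33.
Iteration 8: 33 < 34 holds -> k = 33 + 4 = 37.
Iteration 9: 37 < 34 fails; recursion stops.
k values: 5, 9, 13, 17, 21, 25, 29, 33, 37; the maximum is 37.

37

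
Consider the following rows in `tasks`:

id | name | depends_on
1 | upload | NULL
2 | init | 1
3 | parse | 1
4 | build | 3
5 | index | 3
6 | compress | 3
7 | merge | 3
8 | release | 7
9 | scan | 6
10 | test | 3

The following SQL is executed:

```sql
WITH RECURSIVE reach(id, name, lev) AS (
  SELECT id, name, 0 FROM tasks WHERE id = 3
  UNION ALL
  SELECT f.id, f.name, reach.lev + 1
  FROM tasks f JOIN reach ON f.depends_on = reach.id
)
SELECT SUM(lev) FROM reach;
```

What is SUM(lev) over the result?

Base: id=3 (parse) at lev 0.
Iteration 1: rows with depends_on in {3} -> build (id 4, lev 1), index (id 5, lev 1), compress (id 6, lev 1), merge (id 7, lev 1), test (id 10, lev 1).
Iteration 2: rows with depends_on in {4,5,6,7,10} -> release (id 8, lev 2), scan (id 9, lev 2).
Iteration 3: no rows with depends_on in {8,9}; recursion stops.
SUM(lev) = 0 + 1 + 1 + 1 + 1 + 1 + 2 + 2 = 9.

9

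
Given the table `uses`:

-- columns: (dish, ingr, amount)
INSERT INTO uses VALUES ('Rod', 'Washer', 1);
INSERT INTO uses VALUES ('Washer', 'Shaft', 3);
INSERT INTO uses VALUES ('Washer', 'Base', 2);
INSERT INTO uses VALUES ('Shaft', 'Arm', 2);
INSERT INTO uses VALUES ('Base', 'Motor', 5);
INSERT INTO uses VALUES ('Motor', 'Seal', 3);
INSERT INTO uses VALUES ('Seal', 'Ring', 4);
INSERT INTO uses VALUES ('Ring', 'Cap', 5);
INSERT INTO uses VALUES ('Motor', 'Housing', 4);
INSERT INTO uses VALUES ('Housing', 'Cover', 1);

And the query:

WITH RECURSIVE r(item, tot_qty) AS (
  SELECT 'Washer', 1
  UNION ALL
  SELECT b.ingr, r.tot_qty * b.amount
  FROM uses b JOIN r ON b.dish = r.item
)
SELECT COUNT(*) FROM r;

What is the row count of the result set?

10

Base: (Washer, tot_qty=1).
Iteration 1: components of {Washer} -> Base = 1*2 = 2, Shaft = 1*3 = 3.
Iteration 2: components of {Base,Shaft} -> Arm = 3*2 = 6, Motor = 2*5 = 10.
Iteration 3: components of {Arm,Motor} -> Housing = 10*4 = 40, Seal = 10*3 = 30.
Iteration 4: components of {Housing,Seal} -> Cover = 40*1 = 40, Ring = 30*4 = 120.
Iteration 5: components of {Cover,Ring} -> Cap = 120*5 = 600.
Iteration 6: no further components; recursion stops.
Total rows emitted: 10.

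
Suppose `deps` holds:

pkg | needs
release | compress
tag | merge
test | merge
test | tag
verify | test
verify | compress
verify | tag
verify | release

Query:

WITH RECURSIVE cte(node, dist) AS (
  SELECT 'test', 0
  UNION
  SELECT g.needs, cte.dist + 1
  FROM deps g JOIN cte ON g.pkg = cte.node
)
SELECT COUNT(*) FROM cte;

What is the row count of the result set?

Base: (test, dist=0).
Iteration 1: edges from {test} -> (merge, dist=1), (tag, dist=1).
Iteration 2: edges from {merge,tag} -> (merge, dist=2).
Iteration 3: no outgoing edges from {merge}; recursion stops.
Total rows emitted: 4.

4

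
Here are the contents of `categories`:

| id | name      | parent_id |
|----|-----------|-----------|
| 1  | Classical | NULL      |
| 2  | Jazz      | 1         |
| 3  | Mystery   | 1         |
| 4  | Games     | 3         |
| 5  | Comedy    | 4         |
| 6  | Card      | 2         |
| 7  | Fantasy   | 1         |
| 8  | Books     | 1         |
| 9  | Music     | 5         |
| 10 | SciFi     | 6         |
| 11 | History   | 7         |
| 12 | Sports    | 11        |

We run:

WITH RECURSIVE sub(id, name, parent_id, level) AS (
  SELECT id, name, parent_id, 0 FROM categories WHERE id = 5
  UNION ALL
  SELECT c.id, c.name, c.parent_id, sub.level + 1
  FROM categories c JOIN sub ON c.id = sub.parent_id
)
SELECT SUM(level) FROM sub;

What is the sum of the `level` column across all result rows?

6

Base: id=5 (Comedy), parent_id=4, level 0.
Iteration 1: join on id=4 -> Games (id 4, parent_id=3, level 1).
Iteration 2: join on id=3 -> Mystery (id 3, parent_id=1, level 2).
Iteration 3: join on id=1 -> Classical (id 1, parent_id=NULL, level 3).
Iteration 4: parent_id is NULL; no match; recursion stops.
SUM(level) = 0 + 1 + 2 + 3 = 6.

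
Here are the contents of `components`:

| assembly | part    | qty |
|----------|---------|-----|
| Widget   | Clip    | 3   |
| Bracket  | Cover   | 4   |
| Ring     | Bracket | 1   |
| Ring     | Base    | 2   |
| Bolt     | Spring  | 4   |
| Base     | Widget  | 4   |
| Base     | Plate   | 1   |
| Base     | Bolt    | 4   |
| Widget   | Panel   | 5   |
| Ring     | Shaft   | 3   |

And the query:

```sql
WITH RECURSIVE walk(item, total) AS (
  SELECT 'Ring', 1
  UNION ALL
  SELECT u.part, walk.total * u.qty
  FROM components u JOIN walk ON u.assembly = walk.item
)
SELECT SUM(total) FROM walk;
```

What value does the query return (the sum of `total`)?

Base: (Ring, total=1).
Iteration 1: components of {Ring} -> Base = 1*2 = 2, Bracket = 1*1 = 1, Shaft = 1*3 = 3.
Iteration 2: components of {Base,Bracket,Shaft} -> Bolt = 2*4 = 8, Cover = 1*4 = 4, Plate = 2*1 = 2, Widget = 2*4 = 8.
Iteration 3: components of {Bolt,Cover,Plate,Widget} -> Clip = 8*3 = 24, Panel = 8*5 = 40, Spring = 8*4 = 32.
Iteration 4: no further components; recursion stops.
SUM(total) = 1 + 1 + 2 + 3 + 4 + 8 + 2 + 8 + 32 + 24 + 40 = 125.

125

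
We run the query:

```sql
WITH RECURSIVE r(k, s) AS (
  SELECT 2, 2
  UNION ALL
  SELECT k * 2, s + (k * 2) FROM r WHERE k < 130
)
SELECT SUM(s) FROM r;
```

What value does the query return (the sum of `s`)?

1004

Base: k=2, s=2.
Iteration 1: 2 < 130 holds -> k = 2 * 2 = 4, s = 2 + 4 = 6.
Iteration 2: 4 < 130 holds -> k = 4 * 2 = 8, s = 6 + 8 = 14.
Iteration 3: 8 < 130 holds -> k = 8 * 2 = 16, s = 14 + 16 = 30.
Iteration 4: 16 < 130 holds -> k = 16 * 2 = 32, s = 30 + 32 = 62.
Iteration 5: 32 < 130 holds -> k = 32 * 2 = 64, s = 62 + 64 = 126.
Iteration 6: 64 < 130 holds -> k = 64 * 2 = 128, s = 126 + 128 = 254.
Iteration 7: 128 < 130 holds -> k = 128 * 2 = 256, s = 254 + 256 = 510.
Iteration 8: 256 < 130 fails; recursion stops.
SUM(s) = 2 + 6 + 14 + 30 + 62 + 126 + 254 + 510 = 1004.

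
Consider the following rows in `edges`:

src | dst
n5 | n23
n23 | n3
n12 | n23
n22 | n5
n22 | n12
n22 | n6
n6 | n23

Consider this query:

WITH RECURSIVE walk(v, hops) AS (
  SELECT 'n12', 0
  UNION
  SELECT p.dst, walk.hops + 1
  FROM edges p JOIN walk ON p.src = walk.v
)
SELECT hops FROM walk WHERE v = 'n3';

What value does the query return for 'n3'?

Base: (n12, hops=0).
Iteration 1: edges from {n12} -> (n23, hops=1).
Iteration 2: edges from {n23} -> (n3, hops=2).
Iteration 3: no outgoing edges from {n3}; recursion stops.

2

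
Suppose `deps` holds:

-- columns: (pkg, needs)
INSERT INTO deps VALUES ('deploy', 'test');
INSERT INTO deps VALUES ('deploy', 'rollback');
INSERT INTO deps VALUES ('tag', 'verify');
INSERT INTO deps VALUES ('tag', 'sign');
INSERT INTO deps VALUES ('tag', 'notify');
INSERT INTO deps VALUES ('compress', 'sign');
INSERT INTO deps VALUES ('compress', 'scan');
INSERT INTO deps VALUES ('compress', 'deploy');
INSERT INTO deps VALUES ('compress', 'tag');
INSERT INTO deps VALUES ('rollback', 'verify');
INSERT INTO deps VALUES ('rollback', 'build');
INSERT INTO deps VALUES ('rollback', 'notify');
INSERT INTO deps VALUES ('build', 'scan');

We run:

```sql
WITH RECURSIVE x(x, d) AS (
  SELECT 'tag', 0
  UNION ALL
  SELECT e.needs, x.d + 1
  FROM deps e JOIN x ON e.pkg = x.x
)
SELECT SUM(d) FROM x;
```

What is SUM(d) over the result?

Base: (tag, d=0).
Iteration 1: edges from {tag} -> (notify, d=1), (sign, d=1), (verify, d=1).
Iteration 2: no outgoing edges from {notify,sign,verify}; recursion stops.
SUM(d) = 0 + 1 + 1 + 1 = 3.

3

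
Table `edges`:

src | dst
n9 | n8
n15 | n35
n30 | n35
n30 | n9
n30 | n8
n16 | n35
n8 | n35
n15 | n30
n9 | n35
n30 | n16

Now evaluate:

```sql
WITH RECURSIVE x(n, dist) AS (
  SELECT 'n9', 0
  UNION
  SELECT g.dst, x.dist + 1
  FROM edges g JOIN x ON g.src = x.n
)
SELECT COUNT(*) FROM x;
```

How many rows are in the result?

4

Base: (n9, dist=0).
Iteration 1: edges from {n9} -> (n35, dist=1), (n8, dist=1).
Iteration 2: edges from {n35,n8} -> (n35, dist=2).
Iteration 3: no outgoing edges from {n35}; recursion stops.
Total rows emitted: 4.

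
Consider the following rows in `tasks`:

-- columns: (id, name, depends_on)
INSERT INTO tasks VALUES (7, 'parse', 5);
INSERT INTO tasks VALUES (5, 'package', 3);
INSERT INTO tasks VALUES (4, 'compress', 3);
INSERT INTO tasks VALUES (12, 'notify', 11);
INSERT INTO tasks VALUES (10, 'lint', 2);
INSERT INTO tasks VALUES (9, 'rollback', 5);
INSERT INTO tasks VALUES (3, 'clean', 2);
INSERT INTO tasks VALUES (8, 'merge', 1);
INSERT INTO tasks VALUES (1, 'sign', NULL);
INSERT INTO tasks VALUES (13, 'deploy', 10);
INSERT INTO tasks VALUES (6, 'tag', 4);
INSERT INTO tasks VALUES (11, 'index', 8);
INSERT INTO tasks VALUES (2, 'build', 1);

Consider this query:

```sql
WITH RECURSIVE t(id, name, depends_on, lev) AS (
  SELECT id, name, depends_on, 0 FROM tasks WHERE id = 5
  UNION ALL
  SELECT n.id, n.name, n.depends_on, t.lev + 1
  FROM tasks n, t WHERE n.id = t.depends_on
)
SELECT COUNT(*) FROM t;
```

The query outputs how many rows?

4

Base: id=5 (package), depends_on=3, lev 0.
Iteration 1: join on id=3 -> clean (id 3, depends_on=2, lev 1).
Iteration 2: join on id=2 -> build (id 2, depends_on=1, lev 2).
Iteration 3: join on id=1 -> sign (id 1, depends_on=NULL, lev 3).
Iteration 4: depends_on is NULL; no match; recursion stops.
Total rows emitted: 4.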